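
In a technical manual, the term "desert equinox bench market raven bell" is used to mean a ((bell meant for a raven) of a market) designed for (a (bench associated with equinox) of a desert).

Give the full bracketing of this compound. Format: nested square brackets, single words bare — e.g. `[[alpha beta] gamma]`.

Overall it is a kind of bell (specifically "market raven bell"); the modifier is "desert equinox bench".
Inside "desert equinox bench": head "bench" (specifically "equinox bench"), modifier "desert".
Inside "equinox bench": head "bench", modifier "equinox".
Inside "market raven bell": head "bell" (specifically "raven bell"), modifier "market".
Inside "raven bell": head "bell", modifier "raven".
Putting it together: [[desert [equinox bench]] [market [raven bell]]].

[[desert [equinox bench]] [market [raven bell]]]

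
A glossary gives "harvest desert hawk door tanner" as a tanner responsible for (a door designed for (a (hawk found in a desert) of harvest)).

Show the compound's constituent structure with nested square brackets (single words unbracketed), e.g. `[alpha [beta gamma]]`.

[[[harvest [desert hawk]] door] tanner]

At the top level: head "tanner"; modifier "harvest desert hawk door".
Within "harvest desert hawk door", the head is "door" and the modifier is "harvest desert hawk".
Within "harvest desert hawk", the head is "hawk" (specifically "desert hawk") and the modifier is "harvest".
Within "desert hawk", the head is "hawk" and the modifier is "desert".
Assembled: [[[harvest [desert hawk]] door] tanner].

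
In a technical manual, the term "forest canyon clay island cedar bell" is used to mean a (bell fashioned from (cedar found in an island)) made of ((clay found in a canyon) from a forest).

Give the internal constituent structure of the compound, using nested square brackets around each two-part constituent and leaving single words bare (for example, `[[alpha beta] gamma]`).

The outermost head in the paraphrase is "bell" (specifically "island cedar bell"), modified by "forest canyon clay".
Inside "forest canyon clay": head "clay" (specifically "canyon clay"), modifier "forest".
Inside "canyon clay": head "clay", modifier "canyon".
Inside "island cedar bell": head "bell", modifier "island cedar".
Inside "island cedar": head "cedar", modifier "island".
So the structure is [[forest [canyon clay]] [[island cedar] bell]].

[[forest [canyon clay]] [[island cedar] bell]]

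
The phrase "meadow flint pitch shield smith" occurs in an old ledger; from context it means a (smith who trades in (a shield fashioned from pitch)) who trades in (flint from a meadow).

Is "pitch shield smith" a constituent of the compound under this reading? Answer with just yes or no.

The paraphrase groups the words so that "pitch shield smith" is one unit: it corresponds to a single parenthesized sub-phrase.
The full structure is [[meadow flint] [[pitch shield] smith]], in which [pitch shield smith] is a constituent.

yes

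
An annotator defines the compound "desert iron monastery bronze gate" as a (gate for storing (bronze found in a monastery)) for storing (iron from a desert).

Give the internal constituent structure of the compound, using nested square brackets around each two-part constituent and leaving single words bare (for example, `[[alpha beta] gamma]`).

Whole compound: head "gate" (specifically "monastery bronze gate"), modifier "desert iron".
Within "desert iron", the head is "iron" and the modifier is "desert".
Within "monastery bronze gate", the head is "gate" and the modifier is "monastery bronze".
Within "monastery bronze", the head is "bronze" and the modifier is "monastery".
Assembled: [[desert iron] [[monastery bronze] gate]].

[[desert iron] [[monastery bronze] gate]]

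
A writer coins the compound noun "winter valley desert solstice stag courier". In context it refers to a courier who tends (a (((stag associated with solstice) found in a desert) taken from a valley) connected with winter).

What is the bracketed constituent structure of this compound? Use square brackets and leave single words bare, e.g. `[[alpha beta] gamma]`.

[[winter [valley [desert [solstice stag]]]] courier]

Whole compound: head "courier", modifier "winter valley desert solstice stag".
Within "winter valley desert solstice stag", the head is "stag" (specifically "valley desert solstice stag") and the modifier is "winter".
Within "valley desert solstice stag", the head is "stag" (specifically "desert solstice stag") and the modifier is "valley".
Within "desert solstice stag", the head is "stag" (specifically "solstice stag") and the modifier is "desert".
Within "solstice stag", the head is "stag" and the modifier is "solstice".
Putting it together: [[winter [valley [desert [solstice stag]]]] courier].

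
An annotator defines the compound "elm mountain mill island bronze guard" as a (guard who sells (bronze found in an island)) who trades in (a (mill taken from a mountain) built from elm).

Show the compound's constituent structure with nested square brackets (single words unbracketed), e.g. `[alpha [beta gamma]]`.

Overall it is a kind of guard (specifically "island bronze guard"); the modifier is "elm mountain mill".
Inside "elm mountain mill": head "mill" (specifically "mountain mill"), modifier "elm".
Inside "mountain mill": head "mill", modifier "mountain".
Inside "island bronze guard": head "guard", modifier "island bronze".
Inside "island bronze": head "bronze", modifier "island".
Putting it together: [[elm [mountain mill]] [[island bronze] guard]].

[[elm [mountain mill]] [[island bronze] guard]]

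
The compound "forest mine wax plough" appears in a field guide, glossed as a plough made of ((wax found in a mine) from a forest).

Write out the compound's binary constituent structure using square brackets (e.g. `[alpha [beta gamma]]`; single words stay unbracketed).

[[forest [mine wax]] plough]

Whole compound: head "plough", modifier "forest mine wax".
Within "forest mine wax", the head is "wax" (specifically "mine wax") and the modifier is "forest".
Within "mine wax", the head is "wax" and the modifier is "mine".
Assembled: [[forest [mine wax]] plough].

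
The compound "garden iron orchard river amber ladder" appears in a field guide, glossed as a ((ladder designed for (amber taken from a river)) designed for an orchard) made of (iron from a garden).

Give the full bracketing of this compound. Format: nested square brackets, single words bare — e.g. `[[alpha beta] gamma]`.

[[garden iron] [orchard [[river amber] ladder]]]

Overall it is a kind of ladder (specifically "orchard river amber ladder"); the modifier is "garden iron".
Within "garden iron", the head is "iron" and the modifier is "garden".
Within "orchard river amber ladder", the head is "ladder" (specifically "river amber ladder") and the modifier is "orchard".
Within "river amber ladder", the head is "ladder" and the modifier is "river amber".
Within "river amber", the head is "amber" and the modifier is "river".
Assembled: [[garden iron] [orchard [[river amber] ladder]]].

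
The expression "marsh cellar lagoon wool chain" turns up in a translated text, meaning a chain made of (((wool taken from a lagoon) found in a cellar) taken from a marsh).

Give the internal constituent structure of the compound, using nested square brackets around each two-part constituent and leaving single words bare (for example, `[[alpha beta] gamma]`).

[[marsh [cellar [lagoon wool]]] chain]

The outermost head in the paraphrase is "chain", modified by "marsh cellar lagoon wool".
Inside "marsh cellar lagoon wool": head "wool" (specifically "cellar lagoon wool"), modifier "marsh".
Inside "cellar lagoon wool": head "wool" (specifically "lagoon wool"), modifier "cellar".
Inside "lagoon wool": head "wool", modifier "lagoon".
Putting it together: [[marsh [cellar [lagoon wool]]] chain].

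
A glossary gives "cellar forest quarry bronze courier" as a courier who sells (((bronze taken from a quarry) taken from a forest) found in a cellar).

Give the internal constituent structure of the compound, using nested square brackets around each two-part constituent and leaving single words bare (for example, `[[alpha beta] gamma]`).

[[cellar [forest [quarry bronze]]] courier]

Overall it is a kind of courier; the modifier is "cellar forest quarry bronze".
"cellar forest quarry bronze" → head "bronze" (specifically "forest quarry bronze"), modifier "cellar".
"forest quarry bronze" → head "bronze" (specifically "quarry bronze"), modifier "forest".
"quarry bronze" → head "bronze", modifier "quarry".
Putting it together: [[cellar [forest [quarry bronze]]] courier].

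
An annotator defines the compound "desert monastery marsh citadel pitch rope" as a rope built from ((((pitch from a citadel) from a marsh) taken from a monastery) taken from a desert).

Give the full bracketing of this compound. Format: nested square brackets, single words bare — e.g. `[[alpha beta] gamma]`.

Whole compound: head "rope", modifier "desert monastery marsh citadel pitch".
Inside "desert monastery marsh citadel pitch": head "pitch" (specifically "monastery marsh citadel pitch"), modifier "desert".
Inside "monastery marsh citadel pitch": head "pitch" (specifically "marsh citadel pitch"), modifier "monastery".
Inside "marsh citadel pitch": head "pitch" (specifically "citadel pitch"), modifier "marsh".
Inside "citadel pitch": head "pitch", modifier "citadel".
Assembled: [[desert [monastery [marsh [citadel pitch]]]] rope].

[[desert [monastery [marsh [citadel pitch]]]] rope]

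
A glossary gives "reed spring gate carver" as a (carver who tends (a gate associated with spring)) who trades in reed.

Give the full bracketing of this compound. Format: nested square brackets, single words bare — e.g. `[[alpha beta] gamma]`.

Whole compound: head "carver" (specifically "spring gate carver"), modifier "reed".
Within "spring gate carver", the head is "carver" and the modifier is "spring gate".
Within "spring gate", the head is "gate" and the modifier is "spring".
Putting it together: [reed [[spring gate] carver]].

[reed [[spring gate] carver]]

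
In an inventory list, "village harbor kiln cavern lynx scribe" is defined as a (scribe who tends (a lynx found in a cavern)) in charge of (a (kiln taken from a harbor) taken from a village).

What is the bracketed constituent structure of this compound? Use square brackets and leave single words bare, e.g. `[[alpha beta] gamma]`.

At the top level: head "scribe" (specifically "cavern lynx scribe"); modifier "village harbor kiln".
Inside "village harbor kiln": head "kiln" (specifically "harbor kiln"), modifier "village".
Inside "harbor kiln": head "kiln", modifier "harbor".
Inside "cavern lynx scribe": head "scribe", modifier "cavern lynx".
Inside "cavern lynx": head "lynx", modifier "cavern".
Putting it together: [[village [harbor kiln]] [[cavern lynx] scribe]].

[[village [harbor kiln]] [[cavern lynx] scribe]]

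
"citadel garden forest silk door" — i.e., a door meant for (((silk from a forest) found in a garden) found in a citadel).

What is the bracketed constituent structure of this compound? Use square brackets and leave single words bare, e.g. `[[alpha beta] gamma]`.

[[citadel [garden [forest silk]]] door]

At the top level: head "door"; modifier "citadel garden forest silk".
"citadel garden forest silk" → head "silk" (specifically "garden forest silk"), modifier "citadel".
"garden forest silk" → head "silk" (specifically "forest silk"), modifier "garden".
"forest silk" → head "silk", modifier "forest".
Assembled: [[citadel [garden [forest silk]]] door].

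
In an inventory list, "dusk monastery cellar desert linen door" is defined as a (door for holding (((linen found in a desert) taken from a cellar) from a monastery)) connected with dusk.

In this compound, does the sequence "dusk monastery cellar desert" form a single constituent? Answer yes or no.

no

The top-level split is [dusk] [monastery cellar desert linen door]; the full structure is [dusk [[monastery [cellar [desert linen]]] door]].
"dusk monastery cellar desert" straddles a constituent boundary, so it is not a single unit.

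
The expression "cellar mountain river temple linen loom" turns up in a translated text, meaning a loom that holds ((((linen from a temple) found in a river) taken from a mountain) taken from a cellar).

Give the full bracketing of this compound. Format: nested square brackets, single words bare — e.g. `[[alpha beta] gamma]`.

Overall it is a kind of loom; the modifier is "cellar mountain river temple linen".
Inside "cellar mountain river temple linen": head "linen" (specifically "mountain river temple linen"), modifier "cellar".
Inside "mountain river temple linen": head "linen" (specifically "river temple linen"), modifier "mountain".
Inside "river temple linen": head "linen" (specifically "temple linen"), modifier "river".
Inside "temple linen": head "linen", modifier "temple".
So the structure is [[cellar [mountain [river [temple linen]]]] loom].

[[cellar [mountain [river [temple linen]]]] loom]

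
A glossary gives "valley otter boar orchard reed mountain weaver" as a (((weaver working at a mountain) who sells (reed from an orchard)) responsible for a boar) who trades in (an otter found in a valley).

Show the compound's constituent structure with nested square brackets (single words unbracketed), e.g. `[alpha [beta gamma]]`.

[[valley otter] [boar [[orchard reed] [mountain weaver]]]]

Overall it is a kind of weaver (specifically "boar orchard reed mountain weaver"); the modifier is "valley otter".
Within "valley otter", the head is "otter" and the modifier is "valley".
Within "boar orchard reed mountain weaver", the head is "weaver" (specifically "orchard reed mountain weaver") and the modifier is "boar".
Within "orchard reed mountain weaver", the head is "weaver" (specifically "mountain weaver") and the modifier is "orchard reed".
Within "orchard reed", the head is "reed" and the modifier is "orchard".
Within "mountain weaver", the head is "weaver" and the modifier is "mountain".
Putting it together: [[valley otter] [boar [[orchard reed] [mountain weaver]]]].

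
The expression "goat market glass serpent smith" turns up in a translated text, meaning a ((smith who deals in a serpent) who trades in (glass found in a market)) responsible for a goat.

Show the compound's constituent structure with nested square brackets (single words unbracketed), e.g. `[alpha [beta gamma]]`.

[goat [[market glass] [serpent smith]]]

Overall it is a kind of smith (specifically "market glass serpent smith"); the modifier is "goat".
Inside "market glass serpent smith": head "smith" (specifically "serpent smith"), modifier "market glass".
Inside "market glass": head "glass", modifier "market".
Inside "serpent smith": head "smith", modifier "serpent".
So the structure is [goat [[market glass] [serpent smith]]].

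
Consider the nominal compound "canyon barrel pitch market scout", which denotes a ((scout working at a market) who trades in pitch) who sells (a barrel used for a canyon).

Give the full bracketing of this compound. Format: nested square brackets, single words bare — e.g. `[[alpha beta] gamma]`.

At the top level: head "scout" (specifically "pitch market scout"); modifier "canyon barrel".
Within "canyon barrel", the head is "barrel" and the modifier is "canyon".
Within "pitch market scout", the head is "scout" (specifically "market scout") and the modifier is "pitch".
Within "market scout", the head is "scout" and the modifier is "market".
Assembled: [[canyon barrel] [pitch [market scout]]].

[[canyon barrel] [pitch [market scout]]]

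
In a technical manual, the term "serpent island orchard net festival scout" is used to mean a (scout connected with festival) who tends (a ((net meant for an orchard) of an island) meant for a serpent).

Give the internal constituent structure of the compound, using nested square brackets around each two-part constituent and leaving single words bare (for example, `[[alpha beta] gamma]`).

[[serpent [island [orchard net]]] [festival scout]]

Whole compound: head "scout" (specifically "festival scout"), modifier "serpent island orchard net".
"serpent island orchard net" → head "net" (specifically "island orchard net"), modifier "serpent".
"island orchard net" → head "net" (specifically "orchard net"), modifier "island".
"orchard net" → head "net", modifier "orchard".
"festival scout" → head "scout", modifier "festival".
Putting it together: [[serpent [island [orchard net]]] [festival scout]].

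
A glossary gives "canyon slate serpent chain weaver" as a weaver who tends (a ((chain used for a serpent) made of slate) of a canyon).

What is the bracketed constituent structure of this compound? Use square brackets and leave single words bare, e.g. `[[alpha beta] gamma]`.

[[canyon [slate [serpent chain]]] weaver]

Whole compound: head "weaver", modifier "canyon slate serpent chain".
Inside "canyon slate serpent chain": head "chain" (specifically "slate serpent chain"), modifier "canyon".
Inside "slate serpent chain": head "chain" (specifically "serpent chain"), modifier "slate".
Inside "serpent chain": head "chain", modifier "serpent".
Putting it together: [[canyon [slate [serpent chain]]] weaver].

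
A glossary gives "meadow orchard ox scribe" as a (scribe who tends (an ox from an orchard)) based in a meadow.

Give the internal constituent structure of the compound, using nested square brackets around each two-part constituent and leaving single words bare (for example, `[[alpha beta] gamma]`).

The outermost head in the paraphrase is "scribe" (specifically "orchard ox scribe"), modified by "meadow".
"orchard ox scribe" → head "scribe", modifier "orchard ox".
"orchard ox" → head "ox", modifier "orchard".
Assembled: [meadow [[orchard ox] scribe]].

[meadow [[orchard ox] scribe]]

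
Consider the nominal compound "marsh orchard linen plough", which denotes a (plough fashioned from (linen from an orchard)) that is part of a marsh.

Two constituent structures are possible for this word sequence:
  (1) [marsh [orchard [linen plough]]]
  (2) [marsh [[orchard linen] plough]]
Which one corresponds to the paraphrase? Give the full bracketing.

[marsh [[orchard linen] plough]]

The paraphrase's head is the "plough" part ("orchard linen plough"); its modifier is "marsh".
That top-level split, carried through the inner groups, gives [marsh [[orchard linen] plough]].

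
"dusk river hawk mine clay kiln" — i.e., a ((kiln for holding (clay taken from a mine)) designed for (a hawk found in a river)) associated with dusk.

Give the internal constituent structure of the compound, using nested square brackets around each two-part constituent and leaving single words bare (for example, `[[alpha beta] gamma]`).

[dusk [[river hawk] [[mine clay] kiln]]]

The outermost head in the paraphrase is "kiln" (specifically "river hawk mine clay kiln"), modified by "dusk".
"river hawk mine clay kiln" → head "kiln" (specifically "mine clay kiln"), modifier "river hawk".
"river hawk" → head "hawk", modifier "river".
"mine clay kiln" → head "kiln", modifier "mine clay".
"mine clay" → head "clay", modifier "mine".
Putting it together: [dusk [[river hawk] [[mine clay] kiln]]].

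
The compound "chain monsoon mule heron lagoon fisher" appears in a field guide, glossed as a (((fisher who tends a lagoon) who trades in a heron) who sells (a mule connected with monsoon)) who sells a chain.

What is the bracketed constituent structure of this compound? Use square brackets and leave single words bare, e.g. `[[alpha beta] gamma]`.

[chain [[monsoon mule] [heron [lagoon fisher]]]]

At the top level: head "fisher" (specifically "monsoon mule heron lagoon fisher"); modifier "chain".
Within "monsoon mule heron lagoon fisher", the head is "fisher" (specifically "heron lagoon fisher") and the modifier is "monsoon mule".
Within "monsoon mule", the head is "mule" and the modifier is "monsoon".
Within "heron lagoon fisher", the head is "fisher" (specifically "lagoon fisher") and the modifier is "heron".
Within "lagoon fisher", the head is "fisher" and the modifier is "lagoon".
Assembled: [chain [[monsoon mule] [heron [lagoon fisher]]]].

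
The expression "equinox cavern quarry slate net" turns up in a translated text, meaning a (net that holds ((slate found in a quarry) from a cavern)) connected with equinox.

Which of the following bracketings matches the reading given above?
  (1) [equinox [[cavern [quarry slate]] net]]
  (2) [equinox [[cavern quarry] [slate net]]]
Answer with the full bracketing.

[equinox [[cavern [quarry slate]] net]]

The paraphrase's head is the "net" part ("cavern quarry slate net"); its modifier is "equinox".
That top-level split, carried through the inner groups, gives [equinox [[cavern [quarry slate]] net]].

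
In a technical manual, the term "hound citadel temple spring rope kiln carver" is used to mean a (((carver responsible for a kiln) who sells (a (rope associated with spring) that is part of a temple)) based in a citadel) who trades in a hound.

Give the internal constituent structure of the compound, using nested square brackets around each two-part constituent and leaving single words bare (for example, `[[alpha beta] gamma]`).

[hound [citadel [[temple [spring rope]] [kiln carver]]]]

The outermost head in the paraphrase is "carver" (specifically "citadel temple spring rope kiln carver"), modified by "hound".
"citadel temple spring rope kiln carver" → head "carver" (specifically "temple spring rope kiln carver"), modifier "citadel".
"temple spring rope kiln carver" → head "carver" (specifically "kiln carver"), modifier "temple spring rope".
"temple spring rope" → head "rope" (specifically "spring rope"), modifier "temple".
"spring rope" → head "rope", modifier "spring".
"kiln carver" → head "carver", modifier "kiln".
So the structure is [hound [citadel [[temple [spring rope]] [kiln carver]]]].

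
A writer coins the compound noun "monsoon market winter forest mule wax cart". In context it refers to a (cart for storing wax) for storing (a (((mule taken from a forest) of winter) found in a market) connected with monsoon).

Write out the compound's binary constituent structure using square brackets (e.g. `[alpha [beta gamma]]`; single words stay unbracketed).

At the top level: head "cart" (specifically "wax cart"); modifier "monsoon market winter forest mule".
Inside "monsoon market winter forest mule": head "mule" (specifically "market winter forest mule"), modifier "monsoon".
Inside "market winter forest mule": head "mule" (specifically "winter forest mule"), modifier "market".
Inside "winter forest mule": head "mule" (specifically "forest mule"), modifier "winter".
Inside "forest mule": head "mule", modifier "forest".
Inside "wax cart": head "cart", modifier "wax".
So the structure is [[monsoon [market [winter [forest mule]]]] [wax cart]].

[[monsoon [market [winter [forest mule]]]] [wax cart]]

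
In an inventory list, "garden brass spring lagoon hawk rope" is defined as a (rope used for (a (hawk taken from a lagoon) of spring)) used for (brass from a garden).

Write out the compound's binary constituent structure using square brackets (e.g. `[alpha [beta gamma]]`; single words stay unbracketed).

At the top level: head "rope" (specifically "spring lagoon hawk rope"); modifier "garden brass".
Inside "garden brass": head "brass", modifier "garden".
Inside "spring lagoon hawk rope": head "rope", modifier "spring lagoon hawk".
Inside "spring lagoon hawk": head "hawk" (specifically "lagoon hawk"), modifier "spring".
Inside "lagoon hawk": head "hawk", modifier "lagoon".
Assembled: [[garden brass] [[spring [lagoon hawk]] rope]].

[[garden brass] [[spring [lagoon hawk]] rope]]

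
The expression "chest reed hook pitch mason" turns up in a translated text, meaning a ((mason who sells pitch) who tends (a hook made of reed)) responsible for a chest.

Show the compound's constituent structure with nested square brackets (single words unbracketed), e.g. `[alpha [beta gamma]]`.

At the top level: head "mason" (specifically "reed hook pitch mason"); modifier "chest".
"reed hook pitch mason" → head "mason" (specifically "pitch mason"), modifier "reed hook".
"reed hook" → head "hook", modifier "reed".
"pitch mason" → head "mason", modifier "pitch".
Assembled: [chest [[reed hook] [pitch mason]]].

[chest [[reed hook] [pitch mason]]]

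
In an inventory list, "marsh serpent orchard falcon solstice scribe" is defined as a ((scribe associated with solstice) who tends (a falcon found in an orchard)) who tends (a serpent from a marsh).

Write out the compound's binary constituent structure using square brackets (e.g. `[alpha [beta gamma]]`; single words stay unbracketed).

Overall it is a kind of scribe (specifically "orchard falcon solstice scribe"); the modifier is "marsh serpent".
Inside "marsh serpent": head "serpent", modifier "marsh".
Inside "orchard falcon solstice scribe": head "scribe" (specifically "solstice scribe"), modifier "orchard falcon".
Inside "orchard falcon": head "falcon", modifier "orchard".
Inside "solstice scribe": head "scribe", modifier "solstice".
Assembled: [[marsh serpent] [[orchard falcon] [solstice scribe]]].

[[marsh serpent] [[orchard falcon] [solstice scribe]]]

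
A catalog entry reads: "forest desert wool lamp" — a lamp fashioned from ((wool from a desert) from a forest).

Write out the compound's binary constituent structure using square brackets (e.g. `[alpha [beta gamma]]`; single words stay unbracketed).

At the top level: head "lamp"; modifier "forest desert wool".
"forest desert wool" → head "wool" (specifically "desert wool"), modifier "forest".
"desert wool" → head "wool", modifier "desert".
Putting it together: [[forest [desert wool]] lamp].

[[forest [desert wool]] lamp]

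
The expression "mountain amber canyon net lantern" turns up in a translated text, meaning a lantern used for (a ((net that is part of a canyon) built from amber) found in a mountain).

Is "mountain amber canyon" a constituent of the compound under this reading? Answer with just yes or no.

no

The top-level split is [mountain amber canyon net] [lantern]; the full structure is [[mountain [amber [canyon net]]] lantern].
"mountain amber canyon" straddles a constituent boundary, so it is not a single unit.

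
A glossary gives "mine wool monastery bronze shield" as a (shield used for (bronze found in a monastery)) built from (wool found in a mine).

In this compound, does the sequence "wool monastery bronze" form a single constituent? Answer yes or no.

no

The top-level split is [mine wool] [monastery bronze shield]; the full structure is [[mine wool] [[monastery bronze] shield]].
"wool monastery bronze" straddles a constituent boundary, so it is not a single unit.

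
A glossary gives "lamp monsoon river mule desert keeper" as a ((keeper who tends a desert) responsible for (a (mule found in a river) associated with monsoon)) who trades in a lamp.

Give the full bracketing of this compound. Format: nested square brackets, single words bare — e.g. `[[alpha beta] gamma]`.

[lamp [[monsoon [river mule]] [desert keeper]]]

Whole compound: head "keeper" (specifically "monsoon river mule desert keeper"), modifier "lamp".
Within "monsoon river mule desert keeper", the head is "keeper" (specifically "desert keeper") and the modifier is "monsoon river mule".
Within "monsoon river mule", the head is "mule" (specifically "river mule") and the modifier is "monsoon".
Within "river mule", the head is "mule" and the modifier is "river".
Within "desert keeper", the head is "keeper" and the modifier is "desert".
Assembled: [lamp [[monsoon [river mule]] [desert keeper]]].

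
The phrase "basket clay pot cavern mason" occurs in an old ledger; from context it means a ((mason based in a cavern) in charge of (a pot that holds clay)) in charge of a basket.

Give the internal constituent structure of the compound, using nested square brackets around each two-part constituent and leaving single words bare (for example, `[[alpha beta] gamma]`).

[basket [[clay pot] [cavern mason]]]

The outermost head in the paraphrase is "mason" (specifically "clay pot cavern mason"), modified by "basket".
"clay pot cavern mason" → head "mason" (specifically "cavern mason"), modifier "clay pot".
"clay pot" → head "pot", modifier "clay".
"cavern mason" → head "mason", modifier "cavern".
Assembled: [basket [[clay pot] [cavern mason]]].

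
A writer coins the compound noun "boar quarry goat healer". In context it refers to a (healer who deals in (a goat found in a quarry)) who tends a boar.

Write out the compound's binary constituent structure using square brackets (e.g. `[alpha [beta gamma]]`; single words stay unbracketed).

The outermost head in the paraphrase is "healer" (specifically "quarry goat healer"), modified by "boar".
Inside "quarry goat healer": head "healer", modifier "quarry goat".
Inside "quarry goat": head "goat", modifier "quarry".
Putting it together: [boar [[quarry goat] healer]].

[boar [[quarry goat] healer]]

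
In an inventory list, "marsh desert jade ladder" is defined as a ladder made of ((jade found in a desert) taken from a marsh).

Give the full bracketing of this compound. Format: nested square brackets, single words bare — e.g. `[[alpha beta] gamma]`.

Whole compound: head "ladder", modifier "marsh desert jade".
"marsh desert jade" → head "jade" (specifically "desert jade"), modifier "marsh".
"desert jade" → head "jade", modifier "desert".
Putting it together: [[marsh [desert jade]] ladder].

[[marsh [desert jade]] ladder]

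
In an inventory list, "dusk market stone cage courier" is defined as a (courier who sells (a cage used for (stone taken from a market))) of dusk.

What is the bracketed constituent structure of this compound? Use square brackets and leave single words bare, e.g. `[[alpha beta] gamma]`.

At the top level: head "courier" (specifically "market stone cage courier"); modifier "dusk".
Within "market stone cage courier", the head is "courier" and the modifier is "market stone cage".
Within "market stone cage", the head is "cage" and the modifier is "market stone".
Within "market stone", the head is "stone" and the modifier is "market".
Putting it together: [dusk [[[market stone] cage] courier]].

[dusk [[[market stone] cage] courier]]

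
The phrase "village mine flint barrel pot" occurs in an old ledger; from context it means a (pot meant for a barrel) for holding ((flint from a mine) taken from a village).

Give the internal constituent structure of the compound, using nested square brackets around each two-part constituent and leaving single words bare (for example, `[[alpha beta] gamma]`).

[[village [mine flint]] [barrel pot]]

Whole compound: head "pot" (specifically "barrel pot"), modifier "village mine flint".
Within "village mine flint", the head is "flint" (specifically "mine flint") and the modifier is "village".
Within "mine flint", the head is "flint" and the modifier is "mine".
Within "barrel pot", the head is "pot" and the modifier is "barrel".
Putting it together: [[village [mine flint]] [barrel pot]].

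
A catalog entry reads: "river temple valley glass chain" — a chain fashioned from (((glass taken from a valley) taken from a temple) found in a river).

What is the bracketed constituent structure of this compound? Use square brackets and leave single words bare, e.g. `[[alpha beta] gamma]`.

[[river [temple [valley glass]]] chain]

At the top level: head "chain"; modifier "river temple valley glass".
"river temple valley glass" → head "glass" (specifically "temple valley glass"), modifier "river".
"temple valley glass" → head "glass" (specifically "valley glass"), modifier "temple".
"valley glass" → head "glass", modifier "valley".
So the structure is [[river [temple [valley glass]]] chain].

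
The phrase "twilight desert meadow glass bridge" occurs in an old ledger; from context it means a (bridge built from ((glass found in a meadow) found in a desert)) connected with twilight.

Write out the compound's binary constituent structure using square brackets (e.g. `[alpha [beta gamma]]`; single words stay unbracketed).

The outermost head in the paraphrase is "bridge" (specifically "desert meadow glass bridge"), modified by "twilight".
"desert meadow glass bridge" → head "bridge", modifier "desert meadow glass".
"desert meadow glass" → head "glass" (specifically "meadow glass"), modifier "desert".
"meadow glass" → head "glass", modifier "meadow".
Putting it together: [twilight [[desert [meadow glass]] bridge]].

[twilight [[desert [meadow glass]] bridge]]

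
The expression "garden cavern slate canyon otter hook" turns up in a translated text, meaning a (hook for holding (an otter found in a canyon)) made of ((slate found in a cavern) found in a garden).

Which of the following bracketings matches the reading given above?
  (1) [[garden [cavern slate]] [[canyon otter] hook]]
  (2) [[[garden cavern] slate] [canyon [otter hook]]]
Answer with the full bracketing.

The paraphrase's head is the "hook" part ("canyon otter hook"); its modifier is "garden cavern slate".
That top-level split, carried through the inner groups, gives [[garden [cavern slate]] [[canyon otter] hook]].

[[garden [cavern slate]] [[canyon otter] hook]]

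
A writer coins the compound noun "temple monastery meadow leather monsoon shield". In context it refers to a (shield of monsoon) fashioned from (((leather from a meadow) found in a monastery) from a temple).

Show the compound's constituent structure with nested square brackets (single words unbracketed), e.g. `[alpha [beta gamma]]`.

Whole compound: head "shield" (specifically "monsoon shield"), modifier "temple monastery meadow leather".
Within "temple monastery meadow leather", the head is "leather" (specifically "monastery meadow leather") and the modifier is "temple".
Within "monastery meadow leather", the head is "leather" (specifically "meadow leather") and the modifier is "monastery".
Within "meadow leather", the head is "leather" and the modifier is "meadow".
Within "monsoon shield", the head is "shield" and the modifier is "monsoon".
So the structure is [[temple [monastery [meadow leather]]] [monsoon shield]].

[[temple [monastery [meadow leather]]] [monsoon shield]]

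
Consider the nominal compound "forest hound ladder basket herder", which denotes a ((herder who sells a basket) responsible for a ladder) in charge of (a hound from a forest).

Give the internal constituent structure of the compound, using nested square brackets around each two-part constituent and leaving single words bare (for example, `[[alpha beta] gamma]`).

[[forest hound] [ladder [basket herder]]]

At the top level: head "herder" (specifically "ladder basket herder"); modifier "forest hound".
Within "forest hound", the head is "hound" and the modifier is "forest".
Within "ladder basket herder", the head is "herder" (specifically "basket herder") and the modifier is "ladder".
Within "basket herder", the head is "herder" and the modifier is "basket".
So the structure is [[forest hound] [ladder [basket herder]]].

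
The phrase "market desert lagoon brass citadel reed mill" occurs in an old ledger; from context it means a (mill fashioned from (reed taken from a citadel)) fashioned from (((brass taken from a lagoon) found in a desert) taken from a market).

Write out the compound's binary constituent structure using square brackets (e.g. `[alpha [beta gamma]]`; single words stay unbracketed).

Whole compound: head "mill" (specifically "citadel reed mill"), modifier "market desert lagoon brass".
Within "market desert lagoon brass", the head is "brass" (specifically "desert lagoon brass") and the modifier is "market".
Within "desert lagoon brass", the head is "brass" (specifically "lagoon brass") and the modifier is "desert".
Within "lagoon brass", the head is "brass" and the modifier is "lagoon".
Within "citadel reed mill", the head is "mill" and the modifier is "citadel reed".
Within "citadel reed", the head is "reed" and the modifier is "citadel".
So the structure is [[market [desert [lagoon brass]]] [[citadel reed] mill]].

[[market [desert [lagoon brass]]] [[citadel reed] mill]]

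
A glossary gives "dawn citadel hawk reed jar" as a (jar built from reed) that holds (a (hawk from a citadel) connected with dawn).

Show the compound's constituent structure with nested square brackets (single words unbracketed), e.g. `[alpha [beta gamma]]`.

[[dawn [citadel hawk]] [reed jar]]

At the top level: head "jar" (specifically "reed jar"); modifier "dawn citadel hawk".
Within "dawn citadel hawk", the head is "hawk" (specifically "citadel hawk") and the modifier is "dawn".
Within "citadel hawk", the head is "hawk" and the modifier is "citadel".
Within "reed jar", the head is "jar" and the modifier is "reed".
Putting it together: [[dawn [citadel hawk]] [reed jar]].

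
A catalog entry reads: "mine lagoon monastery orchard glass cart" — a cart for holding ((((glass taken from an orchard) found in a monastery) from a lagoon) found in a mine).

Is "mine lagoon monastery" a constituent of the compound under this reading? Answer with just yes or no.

The top-level split is [mine lagoon monastery orchard glass] [cart]; the full structure is [[mine [lagoon [monastery [orchard glass]]]] cart].
"mine lagoon monastery" straddles a constituent boundary, so it is not a single unit.

no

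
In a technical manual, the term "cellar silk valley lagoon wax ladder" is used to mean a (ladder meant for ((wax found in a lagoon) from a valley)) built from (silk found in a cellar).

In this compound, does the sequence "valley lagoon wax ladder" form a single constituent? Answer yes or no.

yes

The paraphrase groups the words so that "valley lagoon wax ladder" is one unit: it corresponds to a single parenthesized sub-phrase.
The full structure is [[cellar silk] [[valley [lagoon wax]] ladder]], in which [valley lagoon wax ladder] is a constituent.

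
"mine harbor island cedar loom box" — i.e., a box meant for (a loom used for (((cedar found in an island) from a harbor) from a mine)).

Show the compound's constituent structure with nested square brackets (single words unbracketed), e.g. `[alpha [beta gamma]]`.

At the top level: head "box"; modifier "mine harbor island cedar loom".
Within "mine harbor island cedar loom", the head is "loom" and the modifier is "mine harbor island cedar".
Within "mine harbor island cedar", the head is "cedar" (specifically "harbor island cedar") and the modifier is "mine".
Within "harbor island cedar", the head is "cedar" (specifically "island cedar") and the modifier is "harbor".
Within "island cedar", the head is "cedar" and the modifier is "island".
So the structure is [[[mine [harbor [island cedar]]] loom] box].

[[[mine [harbor [island cedar]]] loom] box]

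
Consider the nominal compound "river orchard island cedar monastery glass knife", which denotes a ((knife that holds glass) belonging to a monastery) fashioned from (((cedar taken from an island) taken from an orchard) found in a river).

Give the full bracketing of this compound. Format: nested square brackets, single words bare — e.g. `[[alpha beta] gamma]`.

[[river [orchard [island cedar]]] [monastery [glass knife]]]

Whole compound: head "knife" (specifically "monastery glass knife"), modifier "river orchard island cedar".
"river orchard island cedar" → head "cedar" (specifically "orchard island cedar"), modifier "river".
"orchard island cedar" → head "cedar" (specifically "island cedar"), modifier "orchard".
"island cedar" → head "cedar", modifier "island".
"monastery glass knife" → head "knife" (specifically "glass knife"), modifier "monastery".
"glass knife" → head "knife", modifier "glass".
So the structure is [[river [orchard [island cedar]]] [monastery [glass knife]]].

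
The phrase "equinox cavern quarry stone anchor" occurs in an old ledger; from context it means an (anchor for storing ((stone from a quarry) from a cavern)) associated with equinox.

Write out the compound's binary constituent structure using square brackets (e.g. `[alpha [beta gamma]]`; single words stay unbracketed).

[equinox [[cavern [quarry stone]] anchor]]

Overall it is a kind of anchor (specifically "cavern quarry stone anchor"); the modifier is "equinox".
Inside "cavern quarry stone anchor": head "anchor", modifier "cavern quarry stone".
Inside "cavern quarry stone": head "stone" (specifically "quarry stone"), modifier "cavern".
Inside "quarry stone": head "stone", modifier "quarry".
Putting it together: [equinox [[cavern [quarry stone]] anchor]].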